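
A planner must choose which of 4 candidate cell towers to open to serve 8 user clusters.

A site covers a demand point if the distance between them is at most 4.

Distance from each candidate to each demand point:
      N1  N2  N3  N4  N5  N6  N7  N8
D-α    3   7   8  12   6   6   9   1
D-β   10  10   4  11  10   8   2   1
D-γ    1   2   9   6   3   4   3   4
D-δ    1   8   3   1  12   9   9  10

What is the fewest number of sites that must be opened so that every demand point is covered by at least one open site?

2

Coverage sets (demand points within 4 of each site):
  D-α: {N1, N8}
  D-β: {N3, N7, N8}
  D-γ: {N1, N2, N5, N6, N7, N8}
  D-δ: {N1, N3, N4}
No single site covers all 8 demand points.
But {D-γ, D-δ} covers everything, so the minimum is 2.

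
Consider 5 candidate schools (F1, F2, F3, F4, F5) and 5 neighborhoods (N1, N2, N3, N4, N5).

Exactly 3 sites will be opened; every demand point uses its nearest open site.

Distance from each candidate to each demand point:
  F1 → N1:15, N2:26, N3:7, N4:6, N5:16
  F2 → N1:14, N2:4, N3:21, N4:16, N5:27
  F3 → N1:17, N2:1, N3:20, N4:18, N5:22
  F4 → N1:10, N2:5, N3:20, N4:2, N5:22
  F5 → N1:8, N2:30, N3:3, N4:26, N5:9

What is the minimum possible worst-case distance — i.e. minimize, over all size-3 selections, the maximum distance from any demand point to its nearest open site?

9

Open {F1, F2, F5}.
  Farthest demand point is N5 at distance 9 (to F5); all others are ≤ 9.
With {F1, F3, F5} the worst case is 9.
With {F1, F4, F5} the worst case is 9.
No size-3 selection achieves below 9.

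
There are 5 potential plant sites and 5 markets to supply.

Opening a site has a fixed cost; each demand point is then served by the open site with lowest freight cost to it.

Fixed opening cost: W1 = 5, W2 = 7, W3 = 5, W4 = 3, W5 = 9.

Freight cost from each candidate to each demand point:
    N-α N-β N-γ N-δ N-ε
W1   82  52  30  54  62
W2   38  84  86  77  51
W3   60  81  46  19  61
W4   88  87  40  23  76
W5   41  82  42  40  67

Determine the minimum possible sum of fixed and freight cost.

Open {W1, W2, W3}: assign each demand point to its cheapest open site.
  N-α→W2 38, N-β→W1 52, N-γ→W1 30, N-δ→W3 19, N-ε→W2 51
  freight cost 190, fixed 17 → total 207.
Compare {W1, W2, W4}: freight cost 194 + fixed 15 = 209.
Compare {W1, W2, W3, W4}: freight cost 190 + fixed 20 = 210.
Compare {W1, W2, W3, W5}: freight cost 190 + fixed 26 = 216.
All other subsets cost ≥ 209. Minimum total cost: 207.

207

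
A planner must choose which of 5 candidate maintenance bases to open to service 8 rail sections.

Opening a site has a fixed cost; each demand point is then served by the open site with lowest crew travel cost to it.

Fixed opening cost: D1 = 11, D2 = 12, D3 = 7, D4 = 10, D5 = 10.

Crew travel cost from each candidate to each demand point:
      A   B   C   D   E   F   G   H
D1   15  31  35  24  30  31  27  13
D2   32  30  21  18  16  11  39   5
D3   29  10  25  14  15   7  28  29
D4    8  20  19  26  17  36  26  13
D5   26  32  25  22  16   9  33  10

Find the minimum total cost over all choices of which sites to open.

129

Open {D3, D4}: assign each demand point to its cheapest open site.
  A→D4 8, B→D3 10, C→D4 19, D→D3 14, E→D3 15, F→D3 7, G→D4 26, H→D4 13
  crew travel cost 112, fixed 17 → total 129.
Compare {D2, D3, D4}: crew travel cost 104 + fixed 29 = 133.
Compare {D3, D4, D5}: crew travel cost 109 + fixed 27 = 136.
Compare {D1, D3, D4}: crew travel cost 112 + fixed 28 = 140.
All other subsets cost ≥ 133. Minimum total cost: 129.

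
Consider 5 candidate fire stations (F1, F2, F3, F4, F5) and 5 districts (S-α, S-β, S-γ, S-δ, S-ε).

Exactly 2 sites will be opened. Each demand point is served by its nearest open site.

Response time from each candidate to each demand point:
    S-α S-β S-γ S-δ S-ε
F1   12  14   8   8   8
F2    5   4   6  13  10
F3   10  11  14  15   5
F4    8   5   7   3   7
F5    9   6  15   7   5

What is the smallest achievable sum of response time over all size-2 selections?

Open {F2, F4}.
  S-α→F2 5, S-β→F2 4, S-γ→F2 6, S-δ→F4 3, S-ε→F4 7  ⇒ total 25.
Compare {F2, F5}: total 27.
Compare {F3, F4}: total 28.
No size-2 selection does better; minimum is 25.

25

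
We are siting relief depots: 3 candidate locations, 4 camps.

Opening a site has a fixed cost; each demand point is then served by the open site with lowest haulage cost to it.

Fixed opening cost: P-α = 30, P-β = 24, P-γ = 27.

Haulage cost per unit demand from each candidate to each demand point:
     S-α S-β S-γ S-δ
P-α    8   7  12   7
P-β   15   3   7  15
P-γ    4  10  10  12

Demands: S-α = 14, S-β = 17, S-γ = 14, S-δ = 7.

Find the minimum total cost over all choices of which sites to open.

335

Open {P-α, P-β, P-γ}: assign each demand point to its cheapest open site.
  S-α→P-γ 14×4=56, S-β→P-β 17×3=51, S-γ→P-β 14×7=98, S-δ→P-α 7×7=49
  haulage cost 254, fixed 81 → total 335.
Compare {P-β, P-γ}: haulage cost 289 + fixed 51 = 340.
Compare {P-α, P-β}: haulage cost 310 + fixed 54 = 364.
Compare {P-α, P-γ}: haulage cost 364 + fixed 57 = 421.
All other subsets cost ≥ 340. Minimum total cost: 335.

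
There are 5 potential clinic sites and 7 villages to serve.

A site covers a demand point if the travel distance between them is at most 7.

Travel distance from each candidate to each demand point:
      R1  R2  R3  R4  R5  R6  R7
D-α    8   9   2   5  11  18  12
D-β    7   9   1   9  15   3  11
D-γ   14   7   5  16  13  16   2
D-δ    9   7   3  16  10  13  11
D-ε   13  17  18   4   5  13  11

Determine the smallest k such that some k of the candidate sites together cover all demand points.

3

Coverage sets (demand points within 7 of each site):
  D-α: {R3, R4}
  D-β: {R1, R3, R6}
  D-γ: {R2, R3, R7}
  D-δ: {R2, R3}
  D-ε: {R4, R5}
No 2 sites suffice: every size-2 union leaves at least one demand point uncovered.
But {D-β, D-γ, D-ε} covers everything, so the minimum is 3.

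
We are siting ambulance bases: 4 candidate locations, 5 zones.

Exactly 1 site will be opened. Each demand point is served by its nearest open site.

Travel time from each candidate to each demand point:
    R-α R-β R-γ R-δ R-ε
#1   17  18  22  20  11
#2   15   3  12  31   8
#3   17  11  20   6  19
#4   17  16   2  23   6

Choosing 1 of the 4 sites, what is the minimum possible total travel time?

64

Open {#4}.
  R-α→#4 17, R-β→#4 16, R-γ→#4 2, R-δ→#4 23, R-ε→#4 6  ⇒ total 64.
Compare {#2}: total 69.
Compare {#3}: total 73.
No size-1 selection does better; minimum is 64.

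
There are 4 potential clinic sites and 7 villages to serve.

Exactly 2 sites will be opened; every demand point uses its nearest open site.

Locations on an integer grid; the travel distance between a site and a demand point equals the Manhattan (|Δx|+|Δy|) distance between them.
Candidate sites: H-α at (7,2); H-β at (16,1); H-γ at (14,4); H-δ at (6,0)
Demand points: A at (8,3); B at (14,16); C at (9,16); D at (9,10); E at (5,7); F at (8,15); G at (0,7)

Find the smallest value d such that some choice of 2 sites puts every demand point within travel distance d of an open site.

16

Open {H-α, H-γ}.
  Farthest demand point is C at travel distance 16 (to H-α); all others are ≤ 16.
With {H-α, H-β} the worst case is 17.
With {H-β, H-γ} the worst case is 17.
No size-2 selection achieves below 16.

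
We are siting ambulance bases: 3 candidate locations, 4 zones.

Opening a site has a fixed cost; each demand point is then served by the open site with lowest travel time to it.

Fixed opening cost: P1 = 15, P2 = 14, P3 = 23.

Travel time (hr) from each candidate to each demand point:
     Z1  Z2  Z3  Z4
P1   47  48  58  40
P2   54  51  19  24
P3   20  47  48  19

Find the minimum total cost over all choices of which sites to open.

142

Open {P2, P3}: assign each demand point to its cheapest open site.
  Z1→P3 20, Z2→P3 47, Z3→P2 19, Z4→P3 19
  travel time 105, fixed 37 → total 142.
Compare {P3}: travel time 134 + fixed 23 = 157.
Compare {P1, P2, P3}: travel time 105 + fixed 52 = 157.
Compare {P2}: travel time 148 + fixed 14 = 162.
All other subsets cost ≥ 157. Minimum total cost: 142.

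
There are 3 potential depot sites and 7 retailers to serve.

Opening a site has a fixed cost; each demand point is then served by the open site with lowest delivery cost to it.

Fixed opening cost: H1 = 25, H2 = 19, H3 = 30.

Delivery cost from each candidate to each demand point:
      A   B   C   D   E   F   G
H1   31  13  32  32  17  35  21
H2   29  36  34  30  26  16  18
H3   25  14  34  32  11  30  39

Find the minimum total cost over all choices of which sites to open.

197

Open {H2, H3}: assign each demand point to its cheapest open site.
  A→H3 25, B→H3 14, C→H2 34, D→H2 30, E→H3 11, F→H2 16, G→H2 18
  delivery cost 148, fixed 49 → total 197.
Compare {H1, H2}: delivery cost 155 + fixed 44 = 199.
Compare {H1}: delivery cost 181 + fixed 25 = 206.
Compare {H2}: delivery cost 189 + fixed 19 = 208.
All other subsets cost ≥ 199. Minimum total cost: 197.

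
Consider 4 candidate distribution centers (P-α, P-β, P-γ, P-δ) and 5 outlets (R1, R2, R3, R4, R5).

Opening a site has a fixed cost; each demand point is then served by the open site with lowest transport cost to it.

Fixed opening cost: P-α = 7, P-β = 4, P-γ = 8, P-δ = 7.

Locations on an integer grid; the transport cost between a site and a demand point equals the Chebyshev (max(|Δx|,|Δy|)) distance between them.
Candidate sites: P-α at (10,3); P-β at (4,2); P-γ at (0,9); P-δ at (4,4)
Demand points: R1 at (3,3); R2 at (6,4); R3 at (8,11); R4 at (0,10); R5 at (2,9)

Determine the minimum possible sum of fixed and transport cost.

26

Open {P-β, P-γ}: assign each demand point to its cheapest open site.
  R1→P-β 1, R2→P-β 2, R3→P-γ 8, R4→P-γ 1, R5→P-γ 2
  transport cost 14, fixed 12 → total 26.
Compare {P-δ}: transport cost 21 + fixed 7 = 28.
Compare {P-γ, P-δ}: transport cost 13 + fixed 15 = 28.
Compare {P-β}: transport cost 27 + fixed 4 = 31.
All other subsets cost ≥ 28. Minimum total cost: 26.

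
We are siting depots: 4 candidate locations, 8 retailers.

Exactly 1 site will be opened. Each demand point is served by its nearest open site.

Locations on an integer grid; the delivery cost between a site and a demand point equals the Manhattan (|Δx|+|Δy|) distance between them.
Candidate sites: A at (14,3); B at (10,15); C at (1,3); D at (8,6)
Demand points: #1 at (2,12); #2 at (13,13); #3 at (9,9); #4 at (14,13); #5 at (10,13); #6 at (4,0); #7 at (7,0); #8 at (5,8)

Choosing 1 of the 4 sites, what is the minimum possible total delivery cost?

72

Open {D}.
  #1→D 12, #2→D 12, #3→D 4, #4→D 13, #5→D 9, #6→D 10, #7→D 7, #8→D 5  ⇒ total 72.
Compare {B}: total 82.
Compare {A}: total 104.
No size-1 selection does better; minimum is 72.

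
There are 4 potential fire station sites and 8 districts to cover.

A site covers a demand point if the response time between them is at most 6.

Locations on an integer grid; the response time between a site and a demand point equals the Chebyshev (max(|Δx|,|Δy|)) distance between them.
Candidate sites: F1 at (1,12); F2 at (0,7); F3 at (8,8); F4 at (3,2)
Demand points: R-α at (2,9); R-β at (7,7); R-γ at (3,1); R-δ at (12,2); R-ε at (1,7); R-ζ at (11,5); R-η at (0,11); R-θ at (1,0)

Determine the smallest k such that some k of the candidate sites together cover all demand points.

Coverage sets (demand points within 6 of each site):
  F1: {R-α, R-β, R-ε, R-η}
  F2: {R-α, R-γ, R-ε, R-η}
  F3: {R-α, R-β, R-δ, R-ζ}
  F4: {R-β, R-γ, R-ε, R-θ}
No 2 sites suffice: every size-2 union leaves at least one demand point uncovered.
But {F1, F3, F4} covers everything, so the minimum is 3.

3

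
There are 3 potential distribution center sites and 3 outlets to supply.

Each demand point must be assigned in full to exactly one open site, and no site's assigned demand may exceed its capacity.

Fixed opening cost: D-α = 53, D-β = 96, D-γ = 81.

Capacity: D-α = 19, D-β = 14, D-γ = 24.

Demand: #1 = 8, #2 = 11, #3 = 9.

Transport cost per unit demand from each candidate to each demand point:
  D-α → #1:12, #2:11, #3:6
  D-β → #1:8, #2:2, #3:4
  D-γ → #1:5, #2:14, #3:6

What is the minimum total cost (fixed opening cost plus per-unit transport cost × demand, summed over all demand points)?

Open {D-β, D-γ}; cheapest assignment that respects the capacities:
  D-β (cap 14, load 11): #2 — cost 11×2 = 22
  D-γ (cap 24, load 17): #1, #3 — cost 8×5 + 9×6 = 94
  Shipping 116, fixed 177 → total 293.
  Any other capacity-feasible assignment to {D-β, D-γ} ships for at least 116.
Compare {D-α, D-β}: its best feasible assignment gives total 321.
Compare {D-α, D-β, D-γ}: its best feasible assignment gives total 346.
Every other set of open sites that can feasibly serve all demand totals ≥ 321 even under its best assignment. Minimum: 293.

293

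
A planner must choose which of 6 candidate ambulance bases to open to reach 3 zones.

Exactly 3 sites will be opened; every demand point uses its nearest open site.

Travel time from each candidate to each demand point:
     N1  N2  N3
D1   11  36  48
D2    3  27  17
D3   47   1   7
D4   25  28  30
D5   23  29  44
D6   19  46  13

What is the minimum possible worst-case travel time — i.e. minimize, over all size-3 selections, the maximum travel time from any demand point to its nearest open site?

7

Open {D1, D2, D3}.
  Farthest demand point is N3 at travel time 7 (to D3); all others are ≤ 7.
With {D2, D3, D4} the worst case is 7.
With {D2, D3, D5} the worst case is 7.
No size-3 selection achieves below 7.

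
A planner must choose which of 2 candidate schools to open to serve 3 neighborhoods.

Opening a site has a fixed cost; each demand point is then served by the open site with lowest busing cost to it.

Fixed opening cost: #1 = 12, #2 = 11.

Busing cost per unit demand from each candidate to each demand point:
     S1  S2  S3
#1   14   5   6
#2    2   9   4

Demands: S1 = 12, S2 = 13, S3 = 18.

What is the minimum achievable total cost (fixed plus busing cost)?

Open {#1, #2}: assign each demand point to its cheapest open site.
  S1→#2 12×2=24, S2→#1 13×5=65, S3→#2 18×4=72
  busing cost 161, fixed 23 → total 184.
Compare {#2}: busing cost 213 + fixed 11 = 224.
Compare {#1}: busing cost 341 + fixed 12 = 353.

184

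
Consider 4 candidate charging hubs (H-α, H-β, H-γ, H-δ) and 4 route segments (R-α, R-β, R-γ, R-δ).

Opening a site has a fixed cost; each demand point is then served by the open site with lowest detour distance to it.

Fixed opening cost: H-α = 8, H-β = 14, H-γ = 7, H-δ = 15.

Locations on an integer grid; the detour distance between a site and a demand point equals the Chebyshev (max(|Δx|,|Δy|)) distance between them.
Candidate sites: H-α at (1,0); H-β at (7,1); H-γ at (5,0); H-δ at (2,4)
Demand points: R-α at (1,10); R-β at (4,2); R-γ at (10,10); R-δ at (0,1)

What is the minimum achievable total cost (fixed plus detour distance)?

Open {H-α}: assign each demand point to its cheapest open site.
  R-α→H-α 10, R-β→H-α 3, R-γ→H-α 10, R-δ→H-α 1
  detour distance 24, fixed 8 → total 32.
Compare {H-γ}: detour distance 27 + fixed 7 = 34.
Compare {H-δ}: detour distance 19 + fixed 15 = 34.
Compare {H-α, H-γ}: detour distance 23 + fixed 15 = 38.
All other subsets cost ≥ 34. Minimum total cost: 32.

32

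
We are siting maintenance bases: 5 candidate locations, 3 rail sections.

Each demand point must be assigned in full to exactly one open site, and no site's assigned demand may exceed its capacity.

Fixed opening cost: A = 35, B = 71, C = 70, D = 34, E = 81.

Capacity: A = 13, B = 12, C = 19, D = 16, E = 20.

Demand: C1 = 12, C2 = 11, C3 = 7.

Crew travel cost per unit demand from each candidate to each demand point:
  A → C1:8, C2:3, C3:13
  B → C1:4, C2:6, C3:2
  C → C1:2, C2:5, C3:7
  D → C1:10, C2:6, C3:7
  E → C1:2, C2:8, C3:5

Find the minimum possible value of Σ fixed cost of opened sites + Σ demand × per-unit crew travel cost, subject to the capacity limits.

208

Open {A, E}; cheapest assignment that respects the capacities:
  A (cap 13, load 11): C2 — cost 11×3 = 33
  E (cap 20, load 19): C1, C3 — cost 12×2 + 7×5 = 59
  Shipping 92, fixed 116 → total 208.
  Any other capacity-feasible assignment to {A, E} ships for at least 92.
Compare {A, C}: its best feasible assignment gives total 211.
Compare {D, E}: its best feasible assignment gives total 240.
Every other set of open sites that can feasibly serve all demand totals ≥ 211 even under its best assignment. Minimum: 208.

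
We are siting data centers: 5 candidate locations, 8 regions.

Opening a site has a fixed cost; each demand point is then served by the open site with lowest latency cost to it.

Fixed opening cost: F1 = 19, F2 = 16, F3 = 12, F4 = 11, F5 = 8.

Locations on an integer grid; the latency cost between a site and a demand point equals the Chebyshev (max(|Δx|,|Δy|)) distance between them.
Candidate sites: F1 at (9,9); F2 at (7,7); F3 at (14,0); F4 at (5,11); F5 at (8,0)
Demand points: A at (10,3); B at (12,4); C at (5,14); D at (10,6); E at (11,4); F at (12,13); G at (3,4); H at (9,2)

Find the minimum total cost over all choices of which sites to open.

Open {F4, F5}: assign each demand point to its cheapest open site.
  A→F5 3, B→F5 4, C→F4 3, D→F4 5, E→F5 4, F→F4 7, G→F5 5, H→F5 2
  latency cost 33, fixed 19 → total 52.
Compare {F2}: latency cost 38 + fixed 16 = 54.
Compare {F1, F5}: latency cost 30 + fixed 27 = 57.
Compare {F2, F5}: latency cost 33 + fixed 24 = 57.
All other subsets cost ≥ 54. Minimum total cost: 52.

52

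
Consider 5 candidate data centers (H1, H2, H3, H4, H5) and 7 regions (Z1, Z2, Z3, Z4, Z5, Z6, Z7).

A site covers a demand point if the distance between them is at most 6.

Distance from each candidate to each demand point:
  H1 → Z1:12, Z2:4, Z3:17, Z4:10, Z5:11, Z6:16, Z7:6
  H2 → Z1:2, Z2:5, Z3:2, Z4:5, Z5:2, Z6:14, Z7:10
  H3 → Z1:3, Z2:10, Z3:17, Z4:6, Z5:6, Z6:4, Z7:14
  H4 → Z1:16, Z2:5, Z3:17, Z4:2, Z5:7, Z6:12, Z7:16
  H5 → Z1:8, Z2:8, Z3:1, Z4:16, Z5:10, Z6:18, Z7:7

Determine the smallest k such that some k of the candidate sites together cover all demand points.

Coverage sets (demand points within 6 of each site):
  H1: {Z2, Z7}
  H2: {Z1, Z2, Z3, Z4, Z5}
  H3: {Z1, Z4, Z5, Z6}
  H4: {Z2, Z4}
  H5: {Z3}
No 2 sites suffice: every size-2 union leaves at least one demand point uncovered.
But {H1, H2, H3} covers everything, so the minimum is 3.

3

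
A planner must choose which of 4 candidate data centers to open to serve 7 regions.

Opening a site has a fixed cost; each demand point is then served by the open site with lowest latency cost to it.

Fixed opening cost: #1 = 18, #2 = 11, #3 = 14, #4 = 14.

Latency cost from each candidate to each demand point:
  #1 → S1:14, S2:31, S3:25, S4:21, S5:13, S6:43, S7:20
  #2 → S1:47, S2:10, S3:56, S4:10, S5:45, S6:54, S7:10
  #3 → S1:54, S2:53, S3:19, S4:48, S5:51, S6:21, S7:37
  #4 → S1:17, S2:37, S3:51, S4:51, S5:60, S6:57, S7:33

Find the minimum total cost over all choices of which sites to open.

140

Open {#1, #2, #3}: assign each demand point to its cheapest open site.
  S1→#1 14, S2→#2 10, S3→#3 19, S4→#2 10, S5→#1 13, S6→#3 21, S7→#2 10
  latency cost 97, fixed 43 → total 140.
Compare {#1, #2}: latency cost 125 + fixed 29 = 154.
Compare {#1, #2, #3, #4}: latency cost 97 + fixed 57 = 154.
Compare {#1, #2, #4}: latency cost 125 + fixed 43 = 168.
All other subsets cost ≥ 154. Minimum total cost: 140.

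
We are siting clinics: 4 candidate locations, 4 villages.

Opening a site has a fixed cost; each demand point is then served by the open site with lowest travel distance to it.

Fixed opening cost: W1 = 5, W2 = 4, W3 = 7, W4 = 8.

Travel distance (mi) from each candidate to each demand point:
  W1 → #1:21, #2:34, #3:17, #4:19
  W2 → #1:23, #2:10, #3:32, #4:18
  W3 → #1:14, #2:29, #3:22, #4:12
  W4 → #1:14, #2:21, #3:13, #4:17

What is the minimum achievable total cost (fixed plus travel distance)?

Open {W2, W4}: assign each demand point to its cheapest open site.
  #1→W4 14, #2→W2 10, #3→W4 13, #4→W4 17
  travel distance 54, fixed 12 → total 66.
Compare {W2, W3, W4}: travel distance 49 + fixed 19 = 68.
Compare {W2, W3}: travel distance 58 + fixed 11 = 69.
Compare {W1, W2, W3}: travel distance 53 + fixed 16 = 69.
All other subsets cost ≥ 68. Minimum total cost: 66.

66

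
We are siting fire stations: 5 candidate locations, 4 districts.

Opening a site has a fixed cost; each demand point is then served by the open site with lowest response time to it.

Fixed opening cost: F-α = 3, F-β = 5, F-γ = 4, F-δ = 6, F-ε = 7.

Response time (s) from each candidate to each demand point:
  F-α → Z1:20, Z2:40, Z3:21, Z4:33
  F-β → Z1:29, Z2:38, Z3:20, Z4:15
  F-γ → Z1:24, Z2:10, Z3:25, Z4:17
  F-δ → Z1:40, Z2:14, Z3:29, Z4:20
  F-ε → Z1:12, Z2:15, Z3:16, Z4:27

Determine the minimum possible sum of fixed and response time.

66

Open {F-γ, F-ε}: assign each demand point to its cheapest open site.
  Z1→F-ε 12, Z2→F-γ 10, Z3→F-ε 16, Z4→F-γ 17
  response time 55, fixed 11 → total 66.
Compare {F-α, F-γ, F-ε}: response time 55 + fixed 14 = 69.
Compare {F-β, F-γ, F-ε}: response time 53 + fixed 16 = 69.
Compare {F-β, F-ε}: response time 58 + fixed 12 = 70.
All other subsets cost ≥ 69. Minimum total cost: 66.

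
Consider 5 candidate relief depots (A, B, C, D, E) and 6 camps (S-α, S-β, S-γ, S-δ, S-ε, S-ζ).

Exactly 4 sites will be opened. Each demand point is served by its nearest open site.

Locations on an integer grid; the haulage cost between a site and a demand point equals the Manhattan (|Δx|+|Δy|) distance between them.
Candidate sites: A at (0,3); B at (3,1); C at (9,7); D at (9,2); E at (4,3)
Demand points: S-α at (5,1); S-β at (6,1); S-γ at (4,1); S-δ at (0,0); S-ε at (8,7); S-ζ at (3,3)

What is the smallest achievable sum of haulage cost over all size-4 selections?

Open {A, B, C, E}.
  S-α→B 2, S-β→B 3, S-γ→B 1, S-δ→A 3, S-ε→C 1, S-ζ→E 1  ⇒ total 11.
Compare {A, B, C, D}: total 12.
Compare {B, C, D, E}: total 12.
No size-4 selection does better; minimum is 11.

11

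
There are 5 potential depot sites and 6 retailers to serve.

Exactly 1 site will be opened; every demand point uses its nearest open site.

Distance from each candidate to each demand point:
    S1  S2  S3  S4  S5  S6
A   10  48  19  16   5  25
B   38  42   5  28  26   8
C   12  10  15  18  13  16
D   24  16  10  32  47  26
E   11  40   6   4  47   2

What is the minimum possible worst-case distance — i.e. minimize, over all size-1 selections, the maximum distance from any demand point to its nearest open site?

Open {C}.
  Farthest demand point is S4 at distance 18 (to C); all others are ≤ 18.
With {B} the worst case is 42.
With {D} the worst case is 47.
No size-1 selection achieves below 18.

18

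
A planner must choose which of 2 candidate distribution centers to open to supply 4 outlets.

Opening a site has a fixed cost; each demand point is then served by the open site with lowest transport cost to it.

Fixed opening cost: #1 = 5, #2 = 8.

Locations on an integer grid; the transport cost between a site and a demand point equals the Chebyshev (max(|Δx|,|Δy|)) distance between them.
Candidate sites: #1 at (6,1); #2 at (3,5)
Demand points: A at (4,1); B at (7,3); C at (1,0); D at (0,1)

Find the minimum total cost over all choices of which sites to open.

20

Open {#1}: assign each demand point to its cheapest open site.
  A→#1 2, B→#1 2, C→#1 5, D→#1 6
  transport cost 15, fixed 5 → total 20.
Compare {#2}: transport cost 17 + fixed 8 = 25.
Compare {#1, #2}: transport cost 13 + fixed 13 = 26.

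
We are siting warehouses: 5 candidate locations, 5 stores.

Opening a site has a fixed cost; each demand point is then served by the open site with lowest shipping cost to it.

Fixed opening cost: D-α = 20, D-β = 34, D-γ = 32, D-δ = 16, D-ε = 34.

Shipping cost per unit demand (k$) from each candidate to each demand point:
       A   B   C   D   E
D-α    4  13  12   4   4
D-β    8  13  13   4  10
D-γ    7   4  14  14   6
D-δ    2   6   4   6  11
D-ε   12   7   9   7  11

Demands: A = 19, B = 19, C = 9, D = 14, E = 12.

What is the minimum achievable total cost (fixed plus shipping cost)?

322

Open {D-α, D-γ, D-δ}: assign each demand point to its cheapest open site.
  A→D-δ 19×2=38, B→D-γ 19×4=76, C→D-δ 9×4=36, D→D-α 14×4=56, E→D-α 12×4=48
  shipping cost 254, fixed 68 → total 322.
Compare {D-α, D-δ}: shipping cost 292 + fixed 36 = 328.
Compare {D-γ, D-δ}: shipping cost 306 + fixed 48 = 354.
Compare {D-α, D-β, D-γ, D-δ}: shipping cost 254 + fixed 102 = 356.
All other subsets cost ≥ 328. Minimum total cost: 322.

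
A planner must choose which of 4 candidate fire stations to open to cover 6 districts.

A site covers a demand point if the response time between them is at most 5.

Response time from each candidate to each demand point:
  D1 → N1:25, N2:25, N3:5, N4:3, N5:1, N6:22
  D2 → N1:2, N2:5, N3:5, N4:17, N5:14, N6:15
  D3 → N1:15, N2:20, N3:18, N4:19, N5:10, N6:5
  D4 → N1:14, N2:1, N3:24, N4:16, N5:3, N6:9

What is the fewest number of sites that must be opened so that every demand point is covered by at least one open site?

Coverage sets (demand points within 5 of each site):
  D1: {N3, N4, N5}
  D2: {N1, N2, N3}
  D3: {N6}
  D4: {N2, N5}
No 2 sites suffice: every size-2 union leaves at least one demand point uncovered.
But {D1, D2, D3} covers everything, so the minimum is 3.

3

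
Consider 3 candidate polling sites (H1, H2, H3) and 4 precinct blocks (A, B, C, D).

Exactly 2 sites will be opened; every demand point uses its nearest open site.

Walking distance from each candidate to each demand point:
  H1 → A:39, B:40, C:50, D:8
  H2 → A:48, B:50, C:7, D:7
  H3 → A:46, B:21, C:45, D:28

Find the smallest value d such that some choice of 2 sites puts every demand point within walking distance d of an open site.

Open {H1, H2}.
  Farthest demand point is B at walking distance 40 (to H1); all others are ≤ 40.
With {H1, H3} the worst case is 45.
With {H2, H3} the worst case is 46.
No size-2 selection achieves below 40.

40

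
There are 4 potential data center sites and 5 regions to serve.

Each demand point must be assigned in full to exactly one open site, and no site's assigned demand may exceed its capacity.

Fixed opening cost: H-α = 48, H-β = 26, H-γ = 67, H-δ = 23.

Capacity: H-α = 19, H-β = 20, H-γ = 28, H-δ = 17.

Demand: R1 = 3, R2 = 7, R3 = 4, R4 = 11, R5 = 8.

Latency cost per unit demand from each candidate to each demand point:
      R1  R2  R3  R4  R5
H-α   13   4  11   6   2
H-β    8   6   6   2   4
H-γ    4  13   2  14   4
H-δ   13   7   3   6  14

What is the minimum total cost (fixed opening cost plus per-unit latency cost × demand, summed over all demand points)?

Open {H-α, H-β}; cheapest assignment that respects the capacities:
  H-α (cap 19, load 15): R2, R5 — cost 7×4 + 8×2 = 44
  H-β (cap 20, load 18): R1, R3, R4 — cost 3×8 + 4×6 + 11×2 = 70
  Shipping 114, fixed 74 → total 188.
  Any other capacity-feasible assignment to {H-α, H-β} ships for at least 114.
Compare {H-α, H-β, H-δ}: its best feasible assignment gives total 199.
Compare {H-β, H-δ}: its best feasible assignment gives total 203.
Every other set of open sites that can feasibly serve all demand totals ≥ 199 even under its best assignment. Minimum: 188.

188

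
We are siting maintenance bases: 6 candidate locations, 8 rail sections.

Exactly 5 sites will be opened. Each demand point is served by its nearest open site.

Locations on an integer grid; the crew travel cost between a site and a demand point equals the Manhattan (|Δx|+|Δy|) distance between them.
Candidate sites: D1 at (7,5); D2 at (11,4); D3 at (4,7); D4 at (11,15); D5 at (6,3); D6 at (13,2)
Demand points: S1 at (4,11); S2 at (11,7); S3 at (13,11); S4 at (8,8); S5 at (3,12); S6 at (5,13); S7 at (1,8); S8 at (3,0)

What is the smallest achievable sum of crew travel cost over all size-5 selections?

40

Open {D1, D2, D3, D4, D5}.
  S1→D3 4, S2→D2 3, S3→D4 6, S4→D1 4, S5→D3 6, S6→D3 7, S7→D3 4, S8→D5 6  ⇒ total 40.
Compare {D2, D3, D4, D5, D6}: total 41.
Compare {D1, D2, D3, D4, D6}: total 42.
No size-5 selection does better; minimum is 40.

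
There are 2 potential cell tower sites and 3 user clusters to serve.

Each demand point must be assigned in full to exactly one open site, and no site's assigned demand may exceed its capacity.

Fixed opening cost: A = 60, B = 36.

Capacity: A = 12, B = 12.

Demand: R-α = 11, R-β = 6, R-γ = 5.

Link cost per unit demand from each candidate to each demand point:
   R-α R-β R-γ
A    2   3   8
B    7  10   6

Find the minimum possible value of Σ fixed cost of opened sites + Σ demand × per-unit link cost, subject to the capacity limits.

208

Open {A, B}; cheapest assignment that respects the capacities:
  A (cap 12, load 11): R-α — cost 11×2 = 22
  B (cap 12, load 11): R-β, R-γ — cost 6×10 + 5×6 = 90
  Shipping 112, fixed 96 → total 208.
  Any other capacity-feasible assignment to {A, B} ships for at least 112.
Total demand is 22 and no other set of sites has combined capacity ≥ 22, so {A, B} is the only feasible choice of open sites. Minimum: 208.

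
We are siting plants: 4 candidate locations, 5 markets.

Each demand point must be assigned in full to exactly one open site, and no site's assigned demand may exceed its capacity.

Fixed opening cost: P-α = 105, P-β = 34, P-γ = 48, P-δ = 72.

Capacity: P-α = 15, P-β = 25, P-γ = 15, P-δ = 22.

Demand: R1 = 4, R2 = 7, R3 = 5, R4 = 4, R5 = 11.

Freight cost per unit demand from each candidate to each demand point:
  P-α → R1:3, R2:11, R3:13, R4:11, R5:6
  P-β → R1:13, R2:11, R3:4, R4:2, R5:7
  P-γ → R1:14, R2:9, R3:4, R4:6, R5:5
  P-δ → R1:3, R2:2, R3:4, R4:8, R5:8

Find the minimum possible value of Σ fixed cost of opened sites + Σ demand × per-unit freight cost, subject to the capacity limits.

Open {P-β, P-δ}; cheapest assignment that respects the capacities:
  P-β (cap 25, load 20): R3, R4, R5 — cost 5×4 + 4×2 + 11×7 = 105
  P-δ (cap 22, load 11): R1, R2 — cost 4×3 + 7×2 = 26
  Shipping 131, fixed 106 → total 237.
  Any other capacity-feasible assignment to {P-β, P-δ} ships for at least 131.
Compare {P-γ, P-δ}: its best feasible assignment gives total 245.
Compare {P-β, P-γ, P-δ}: its best feasible assignment gives total 263.
Every other set of open sites that can feasibly serve all demand totals ≥ 245 even under its best assignment. Minimum: 237.

237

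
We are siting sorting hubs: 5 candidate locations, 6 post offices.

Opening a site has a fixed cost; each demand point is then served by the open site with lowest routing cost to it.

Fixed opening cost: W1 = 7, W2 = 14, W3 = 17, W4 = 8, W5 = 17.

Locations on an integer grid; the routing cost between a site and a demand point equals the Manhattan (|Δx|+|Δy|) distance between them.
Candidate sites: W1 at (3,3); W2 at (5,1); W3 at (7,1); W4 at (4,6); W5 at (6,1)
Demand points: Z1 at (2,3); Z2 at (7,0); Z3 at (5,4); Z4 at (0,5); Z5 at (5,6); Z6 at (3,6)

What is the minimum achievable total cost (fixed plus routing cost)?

31

Open {W1}: assign each demand point to its cheapest open site.
  Z1→W1 1, Z2→W1 7, Z3→W1 3, Z4→W1 5, Z5→W1 5, Z6→W1 3
  routing cost 24, fixed 7 → total 31.
Compare {W4}: routing cost 24 + fixed 8 = 32.
Compare {W1, W4}: routing cost 18 + fixed 15 = 33.
Compare {W2, W4}: routing cost 18 + fixed 22 = 40.
All other subsets cost ≥ 32. Minimum total cost: 31.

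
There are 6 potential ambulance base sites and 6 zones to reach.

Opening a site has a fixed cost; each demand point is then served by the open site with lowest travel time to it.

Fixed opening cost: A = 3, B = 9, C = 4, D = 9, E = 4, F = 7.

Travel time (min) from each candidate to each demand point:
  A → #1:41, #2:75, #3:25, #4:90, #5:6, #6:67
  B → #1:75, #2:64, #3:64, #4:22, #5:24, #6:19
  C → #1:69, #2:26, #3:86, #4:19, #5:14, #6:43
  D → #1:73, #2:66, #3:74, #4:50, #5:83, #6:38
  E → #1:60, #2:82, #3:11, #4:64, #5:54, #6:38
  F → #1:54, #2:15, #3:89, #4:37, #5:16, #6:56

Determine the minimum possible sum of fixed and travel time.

Open {A, B, E, F}: assign each demand point to its cheapest open site.
  #1→A 41, #2→F 15, #3→E 11, #4→B 22, #5→A 6, #6→B 19
  travel time 114, fixed 23 → total 137.
Compare {A, B, C, E, F}: travel time 111 + fixed 27 = 138.
Compare {A, B, C, E}: travel time 122 + fixed 20 = 142.
Compare {A, B, D, E, F}: travel time 114 + fixed 32 = 146.
All other subsets cost ≥ 138. Minimum total cost: 137.

137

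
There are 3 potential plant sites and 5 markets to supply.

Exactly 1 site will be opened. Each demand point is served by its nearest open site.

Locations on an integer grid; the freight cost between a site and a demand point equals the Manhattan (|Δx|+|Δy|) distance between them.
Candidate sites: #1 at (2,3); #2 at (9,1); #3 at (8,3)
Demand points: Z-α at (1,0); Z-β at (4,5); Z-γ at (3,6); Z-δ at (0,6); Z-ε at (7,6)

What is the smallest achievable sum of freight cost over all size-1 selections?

Open {#1}.
  Z-α→#1 4, Z-β→#1 4, Z-γ→#1 4, Z-δ→#1 5, Z-ε→#1 8  ⇒ total 25.
Compare {#3}: total 39.
Compare {#2}: total 50.

25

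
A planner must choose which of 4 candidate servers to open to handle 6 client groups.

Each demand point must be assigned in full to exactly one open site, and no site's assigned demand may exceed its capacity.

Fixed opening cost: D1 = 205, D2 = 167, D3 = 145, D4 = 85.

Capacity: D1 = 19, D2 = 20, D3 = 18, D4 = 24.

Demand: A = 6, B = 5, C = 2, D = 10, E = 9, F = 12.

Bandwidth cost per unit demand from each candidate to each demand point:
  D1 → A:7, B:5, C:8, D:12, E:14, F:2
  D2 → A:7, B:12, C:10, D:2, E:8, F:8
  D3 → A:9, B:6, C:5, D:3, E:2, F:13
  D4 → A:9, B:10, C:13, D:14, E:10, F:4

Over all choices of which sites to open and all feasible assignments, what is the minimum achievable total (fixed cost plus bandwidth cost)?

Open {D2, D3, D4}; cheapest assignment that respects the capacities:
  D2 (cap 20, load 16): A, D — cost 6×7 + 10×2 = 62
  D3 (cap 18, load 16): B, C, E — cost 5×6 + 2×5 + 9×2 = 58
  D4 (cap 24, load 12): F — cost 12×4 = 48
  Shipping 168, fixed 397 → total 565.
  Any other capacity-feasible assignment to {D2, D3, D4} ships for at least 168.
Compare {D2, D4}: its best feasible assignment gives total 640.
Compare {D1, D2, D3}: its best feasible assignment gives total 656.
Every other set of open sites that can feasibly serve all demand totals ≥ 640 even under its best assignment. Minimum: 565.

565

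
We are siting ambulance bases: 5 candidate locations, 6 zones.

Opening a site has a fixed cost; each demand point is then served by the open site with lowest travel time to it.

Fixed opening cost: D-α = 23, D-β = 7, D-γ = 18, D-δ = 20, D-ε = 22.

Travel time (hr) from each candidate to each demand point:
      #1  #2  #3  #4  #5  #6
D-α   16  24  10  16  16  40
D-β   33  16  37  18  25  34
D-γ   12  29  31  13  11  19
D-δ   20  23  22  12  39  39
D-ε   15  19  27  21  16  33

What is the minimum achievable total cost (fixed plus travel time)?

127

Open {D-β, D-γ}: assign each demand point to its cheapest open site.
  #1→D-γ 12, #2→D-β 16, #3→D-γ 31, #4→D-γ 13, #5→D-γ 11, #6→D-γ 19
  travel time 102, fixed 25 → total 127.
Compare {D-α, D-β, D-γ}: travel time 81 + fixed 48 = 129.
Compare {D-α, D-γ}: travel time 89 + fixed 41 = 130.
Compare {D-γ}: travel time 115 + fixed 18 = 133.
All other subsets cost ≥ 129. Minimum total cost: 127.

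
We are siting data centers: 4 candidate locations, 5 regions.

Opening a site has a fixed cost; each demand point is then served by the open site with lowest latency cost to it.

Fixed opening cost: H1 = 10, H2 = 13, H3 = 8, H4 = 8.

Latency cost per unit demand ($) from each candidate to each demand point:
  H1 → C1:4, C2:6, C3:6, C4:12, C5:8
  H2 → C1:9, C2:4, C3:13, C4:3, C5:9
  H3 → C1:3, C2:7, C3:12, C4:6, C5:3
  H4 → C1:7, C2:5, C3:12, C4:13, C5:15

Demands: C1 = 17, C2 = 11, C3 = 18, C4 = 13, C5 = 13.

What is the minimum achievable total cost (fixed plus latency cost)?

312

Open {H1, H2, H3}: assign each demand point to its cheapest open site.
  C1→H3 17×3=51, C2→H2 11×4=44, C3→H1 18×6=108, C4→H2 13×3=39, C5→H3 13×3=39
  latency cost 281, fixed 31 → total 312.
Compare {H1, H2, H3, H4}: latency cost 281 + fixed 39 = 320.
Compare {H1, H3, H4}: latency cost 331 + fixed 26 = 357.
Compare {H1, H3}: latency cost 342 + fixed 18 = 360.
All other subsets cost ≥ 320. Minimum total cost: 312.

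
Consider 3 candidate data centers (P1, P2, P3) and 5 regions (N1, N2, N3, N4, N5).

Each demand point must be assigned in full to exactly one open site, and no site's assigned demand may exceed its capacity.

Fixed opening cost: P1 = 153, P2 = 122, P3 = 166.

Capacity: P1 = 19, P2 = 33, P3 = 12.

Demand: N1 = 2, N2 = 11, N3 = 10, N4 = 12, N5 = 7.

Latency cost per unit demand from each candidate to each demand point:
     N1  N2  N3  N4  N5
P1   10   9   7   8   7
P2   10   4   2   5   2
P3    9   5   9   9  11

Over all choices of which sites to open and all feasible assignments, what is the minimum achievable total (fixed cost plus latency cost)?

Open {P2, P3}; cheapest assignment that respects the capacities:
  P2 (cap 33, load 31): N1, N3, N4, N5 — cost 2×10 + 10×2 + 12×5 + 7×2 = 114
  P3 (cap 12, load 11): N2 — cost 11×5 = 55
  Shipping 169, fixed 288 → total 457.
  Any other capacity-feasible assignment to {P2, P3} ships for at least 169.
Compare {P1, P2}: its best feasible assignment gives total 468.
Compare {P1, P2, P3}: its best feasible assignment gives total 610.
Every other set of open sites that can feasibly serve all demand totals ≥ 468 even under its best assignment. Minimum: 457.

457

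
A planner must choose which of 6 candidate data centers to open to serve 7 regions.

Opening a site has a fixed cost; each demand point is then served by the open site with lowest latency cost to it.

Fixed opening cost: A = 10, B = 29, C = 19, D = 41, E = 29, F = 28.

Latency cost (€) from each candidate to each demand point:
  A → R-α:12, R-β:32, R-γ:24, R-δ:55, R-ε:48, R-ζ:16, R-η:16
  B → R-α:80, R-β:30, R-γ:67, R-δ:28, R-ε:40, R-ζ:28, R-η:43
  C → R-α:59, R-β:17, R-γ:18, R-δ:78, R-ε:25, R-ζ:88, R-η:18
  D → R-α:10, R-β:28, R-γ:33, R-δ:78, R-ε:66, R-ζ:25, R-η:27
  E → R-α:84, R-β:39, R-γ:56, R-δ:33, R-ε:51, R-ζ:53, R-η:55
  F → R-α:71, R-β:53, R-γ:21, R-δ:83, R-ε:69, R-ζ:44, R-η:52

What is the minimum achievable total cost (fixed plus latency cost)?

Open {A, C}: assign each demand point to its cheapest open site.
  R-α→A 12, R-β→C 17, R-γ→C 18, R-δ→A 55, R-ε→C 25, R-ζ→A 16, R-η→A 16
  latency cost 159, fixed 29 → total 188.
Compare {A, B, C}: latency cost 132 + fixed 58 = 190.
Compare {A, C, E}: latency cost 137 + fixed 58 = 195.
Compare {A, B}: latency cost 166 + fixed 39 = 205.
All other subsets cost ≥ 190. Minimum total cost: 188.

188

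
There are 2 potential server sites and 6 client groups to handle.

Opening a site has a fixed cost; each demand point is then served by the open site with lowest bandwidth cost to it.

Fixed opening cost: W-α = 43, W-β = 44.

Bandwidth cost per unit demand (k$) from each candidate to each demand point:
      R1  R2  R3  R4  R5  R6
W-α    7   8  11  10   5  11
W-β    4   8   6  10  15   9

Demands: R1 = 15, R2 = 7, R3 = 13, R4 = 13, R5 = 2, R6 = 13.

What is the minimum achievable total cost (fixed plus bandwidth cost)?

Open {W-β}: assign each demand point to its cheapest open site.
  R1→W-β 15×4=60, R2→W-β 7×8=56, R3→W-β 13×6=78, R4→W-β 13×10=130, R5→W-β 2×15=30, R6→W-β 13×9=117
  bandwidth cost 471, fixed 44 → total 515.
Compare {W-α, W-β}: bandwidth cost 451 + fixed 87 = 538.
Compare {W-α}: bandwidth cost 587 + fixed 43 = 630.

515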